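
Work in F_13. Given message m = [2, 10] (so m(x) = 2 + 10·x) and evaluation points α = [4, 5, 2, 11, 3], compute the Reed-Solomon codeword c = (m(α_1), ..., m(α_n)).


c = [3, 0, 9, 8, 6]

Message polynomial: m(x) = 2 + 10·x (mod 13).
For each evaluation point α_i, compute m(α_i) mod 13:
  α_1 = 4: Horner steps 10 → 3, so m(4) = 3.
  α_2 = 5: Horner steps 10 → 0, so m(5) = 0.
  α_3 = 2: Horner steps 10 → 9, so m(2) = 9.
  α_4 = 11: Horner steps 10 → 8, so m(11) = 8.
  α_5 = 3: Horner steps 10 → 6, so m(3) = 6.
Codeword c = [3, 0, 9, 8, 6] ∈ F_13^5.


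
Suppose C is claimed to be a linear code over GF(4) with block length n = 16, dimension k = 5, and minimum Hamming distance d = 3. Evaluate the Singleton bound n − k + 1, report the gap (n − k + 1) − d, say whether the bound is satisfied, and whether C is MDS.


Singleton RHS = n − k + 1 = 12, slack = 9, bound satisfied, not MDS.

Singleton bound: d ≤ n − k + 1.
Here n = 16, k = 5, so n − k + 1 = 12.
Given d = 3, check d ≤ 12: YES.
Slack = (n − k + 1) − d = 9.
The code is NOT MDS (slack = 9 > 0).
Description: the claimed parameters are [16, 5, 3]_4; such a code would be non-MDS.


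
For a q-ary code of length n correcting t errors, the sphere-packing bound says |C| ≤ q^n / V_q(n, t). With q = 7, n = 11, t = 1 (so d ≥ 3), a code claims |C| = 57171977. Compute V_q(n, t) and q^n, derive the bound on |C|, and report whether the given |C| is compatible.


V_q(n, t) = 67, q^n = 1977326743, Hamming bound = 29512339, |C| = 57171977 > bound (violated).

Step 1: Compute V_q(n, t) = Σ_{j=0}^1 C(n, j) (q−1)^j.
  j = 0: C(11,0)·(6)^0 = 1·1 = 1.
  j = 1: C(11,1)·(6)^1 = 11·6 = 66.
  V_q(n, t) = 1 + 66 = 67.
Step 2: q^n = 7^11 = 1977326743.
Step 3: Hamming bound ⌊q^n / V_q(n,t)⌋ = ⌊1977326743/67⌋ = 29512339.
Step 4: Compare |C| = 57171977 to 29512339: violated.
The claimed |C| lies above the Hamming bound, so no 7-ary code of length 11 with d ≥ 3 can have 57171977 codewords.


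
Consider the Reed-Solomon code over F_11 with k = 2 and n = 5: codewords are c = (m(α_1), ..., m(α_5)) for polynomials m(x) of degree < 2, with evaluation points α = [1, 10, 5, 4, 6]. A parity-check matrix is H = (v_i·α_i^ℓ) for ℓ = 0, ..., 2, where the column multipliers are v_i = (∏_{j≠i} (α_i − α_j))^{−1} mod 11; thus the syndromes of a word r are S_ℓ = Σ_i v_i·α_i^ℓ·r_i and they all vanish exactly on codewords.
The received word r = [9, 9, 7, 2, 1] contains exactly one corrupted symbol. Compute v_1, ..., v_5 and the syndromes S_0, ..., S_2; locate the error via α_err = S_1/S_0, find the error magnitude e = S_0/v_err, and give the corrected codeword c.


S = (5, 6, 5), error at position 2, error magnitude e = 10, c = [9, 10, 7, 2, 1].

Step 1: column multipliers v_i = (∏_{j≠i}(α_i − α_j))^{−1} mod 11.
  i = 1 (α = 1): (1−10)(1−5)(1−4)(1−6) = (−9)·(−4)·(−3)·(−5) = 540 ≡ 1, so v_1 = 1^{−1} = 1 (mod 11).
  i = 2 (α = 10): (10−1)(10−5)(10−4)(10−6) = 9·5·6·4 = 1080 ≡ 2, so v_2 = 2^{−1} = 6 (mod 11).
  i = 3 (α = 5): (5−1)(5−10)(5−4)(5−6) = 4·(−5)·1·(−1) = 20 ≡ 9, so v_3 = 9^{−1} = 5 (mod 11).
  i = 4 (α = 4): (4−1)(4−10)(4−5)(4−6) = 3·(−6)·(−1)·(−2) = −36 ≡ 8, so v_4 = 8^{−1} = 7 (mod 11).
  i = 5 (α = 6): (6−1)(6−10)(6−5)(6−4) = 5·(−4)·1·2 = −40 ≡ 4, so v_5 = 4^{−1} = 3 (mod 11).
  v = [1, 6, 5, 7, 3].
Step 2: syndromes of r = [9, 9, 7, 2, 1] (all sums mod 11).
  S_0 = Σ v_i r_i = 1·9 + 6·9 + 5·7 + 7·2 + 3·1 = 115 ≡ 5.
  S_1 = Σ v_i α_i r_i = 1·1·9 + 6·10·9 + 5·5·7 + 7·4·2 + 3·6·1 = 798 ≡ 6.
  α_i^2 mod 11 = [1, 1, 3, 5, 3].
  S_2 = Σ v_i α_i^2 r_i = 1·1·9 + 6·1·9 + 5·3·7 + 7·5·2 + 3·3·1 = 247 ≡ 5.
  S = (5, 6, 5) ≠ 0, so r is not a codeword (an error is present).
Step 3: locate the error. For a single error e at position i, S_ℓ = v_i·e·α_i^ℓ, so α_err = S_1/S_0.
  S_0^{−1} = 5^{−1} = 9 (mod 11), so α_err = 6·9 = 54 ≡ 10 = α_2. Error position i = 2.
  Consistency check: S_2/S_1 = 5·2 = 10 ≡ 10 = α_err ✓ (single-error assumption holds).
Step 4: error magnitude e = S_0/v_2 = S_0·∏_{j≠2}(α_2 − α_j) = 5·2 = 10 ≡ 10 (mod 11).
Step 5: correct position 2: c_2 = r_2 − e = 9 − 10 ≡ 10 (mod 11). Hence c = [9, 10, 7, 2, 1].
  Check: interpolating c through the α_i gives m(x) = 4 + 5·x (degree < 2) with m(α_i) = c_i for every i, so c is indeed a codeword.


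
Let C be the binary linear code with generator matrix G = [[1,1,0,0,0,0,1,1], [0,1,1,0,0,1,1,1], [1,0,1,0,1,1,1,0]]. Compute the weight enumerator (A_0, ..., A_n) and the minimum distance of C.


Weight distribution: A_0 = 1, A_2 = 1, A_3 = 1, A_4 = 2, A_5 = 3. Minimum distance d = 2.

Enumerate all 2^3 = 8 messages m ∈ F_2^3.
For each, compute codeword c = mG in F_2^8, then tally its weight.
  m = 000 → c = 00000000, weight = 0.
  m = 100 → c = 11000011, weight = 4.
  m = 010 → c = 01100111, weight = 5.
  m = 110 → c = 10100100, weight = 3.
  m = 001 → c = 10101110, weight = 5.
  m = 101 → c = 01101101, weight = 5.
  m = 011 → c = 11001001, weight = 4.
  m = 111 → c = 00001010, weight = 2.
Tally weights:
  weight 0: 1 codewords.
  weight 2: 1 codewords.
  weight 3: 1 codewords.
  weight 4: 2 codewords.
  weight 5: 3 codewords.
Minimum distance d = smallest w > 0 with A_w > 0 = 2.
Sanity: Σ A_w = 8 = 2^3 = 8 ✓.


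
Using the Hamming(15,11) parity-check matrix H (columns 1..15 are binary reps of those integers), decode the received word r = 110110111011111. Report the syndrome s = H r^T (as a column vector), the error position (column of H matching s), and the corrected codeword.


s = (1, 1, 1, 1)^T, error position = 15, corrected codeword c = 110110111011110

Compute s = H r^T mod 2 one row at a time:
  s_1 = 1 + 1 + 0 + 1 + 1 + 1 + 1 + 1 = 7 ≡ 1 (mod 2).
  s_2 = 1 + 1 + 0 + 1 + 1 + 1 + 1 + 1 = 7 ≡ 1 (mod 2).
  s_3 = 1 + 0 + 0 + 1 + 0 + 1 + 1 + 1 = 5 ≡ 1 (mod 2).
  s_4 = 1 + 0 + 1 + 1 + 1 + 1 + 1 + 1 = 7 ≡ 1 (mod 2).
s = (1, 1, 1, 1)^T — this equals column 15 of H (binary 1111), so error is at position 15.
Correct: flip bit 15 of r = 110110111011111 to get c = 110110111011110.


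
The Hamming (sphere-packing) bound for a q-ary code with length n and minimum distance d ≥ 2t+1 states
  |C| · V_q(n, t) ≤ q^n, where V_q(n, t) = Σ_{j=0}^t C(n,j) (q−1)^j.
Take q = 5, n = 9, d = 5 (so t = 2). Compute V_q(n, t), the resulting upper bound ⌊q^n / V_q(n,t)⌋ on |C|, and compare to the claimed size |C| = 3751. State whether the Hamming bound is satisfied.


V_q(n, t) = 613, q^n = 1953125, Hamming bound = 3186, |C| = 3751 > bound (violated).

Step 1: Compute V_q(n, t) = Σ_{j=0}^2 C(n, j) (q−1)^j.
  j = 0: C(9,0)·(4)^0 = 1·1 = 1.
  j = 1: C(9,1)·(4)^1 = 9·4 = 36.
  j = 2: C(9,2)·(4)^2 = 36·16 = 576.
  V_q(n, t) = 1 + 36 + 576 = 613.
Step 2: q^n = 5^9 = 1953125.
Step 3: Hamming bound ⌊q^n / V_q(n,t)⌋ = ⌊1953125/613⌋ = 3186.
Step 4: Compare |C| = 3751 to 3186: violated.
The claimed |C| lies above the Hamming bound, so no 5-ary code of length 9 with d ≥ 5 can have 3751 codewords.


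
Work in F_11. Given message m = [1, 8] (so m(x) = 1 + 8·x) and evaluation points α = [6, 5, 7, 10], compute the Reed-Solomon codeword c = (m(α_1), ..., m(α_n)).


c = [5, 8, 2, 4]

Message polynomial: m(x) = 1 + 8·x (mod 11).
For each evaluation point α_i, compute m(α_i) mod 11:
  α_1 = 6: Horner steps 8 → 5, so m(6) = 5.
  α_2 = 5: Horner steps 8 → 8, so m(5) = 8.
  α_3 = 7: Horner steps 8 → 2, so m(7) = 2.
  α_4 = 10: Horner steps 8 → 4, so m(10) = 4.
Codeword c = [5, 8, 2, 4] ∈ F_11^4.


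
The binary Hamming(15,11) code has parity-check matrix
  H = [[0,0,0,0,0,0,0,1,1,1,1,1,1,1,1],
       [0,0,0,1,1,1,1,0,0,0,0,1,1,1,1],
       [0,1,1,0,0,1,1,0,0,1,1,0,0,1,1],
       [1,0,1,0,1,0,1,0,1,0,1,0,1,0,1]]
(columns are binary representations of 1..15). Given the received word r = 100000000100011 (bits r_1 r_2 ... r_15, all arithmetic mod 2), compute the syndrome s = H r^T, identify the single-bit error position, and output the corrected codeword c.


s = (1, 0, 1, 0)^T, error position = 10, corrected codeword c = 100000000000011

Compute s = H r^T mod 2 one row at a time:
  s_1 = 0 + 0 + 1 + 0 + 0 + 0 + 1 + 1 = 3 ≡ 1 (mod 2).
  s_2 = 0 + 0 + 0 + 0 + 0 + 0 + 1 + 1 = 2 ≡ 0 (mod 2).
  s_3 = 0 + 0 + 0 + 0 + 1 + 0 + 1 + 1 = 3 ≡ 1 (mod 2).
  s_4 = 1 + 0 + 0 + 0 + 0 + 0 + 0 + 1 = 2 ≡ 0 (mod 2).
s = (1, 0, 1, 0)^T — this equals column 10 of H (binary 1010), so error is at position 10.
Correct: flip bit 10 of r = 100000000100011 to get c = 100000000000011.


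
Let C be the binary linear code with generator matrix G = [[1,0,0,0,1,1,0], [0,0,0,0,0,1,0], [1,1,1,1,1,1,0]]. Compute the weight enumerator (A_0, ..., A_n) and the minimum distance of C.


Weight distribution: A_0 = 1, A_1 = 1, A_2 = 1, A_3 = 2, A_4 = 1, A_5 = 1, A_6 = 1. Minimum distance d = 1.

Enumerate all 2^3 = 8 messages m ∈ F_2^3.
For each, compute codeword c = mG in F_2^7, then tally its weight.
  m = 000 → c = 0000000, weight = 0.
  m = 100 → c = 1000110, weight = 3.
  m = 010 → c = 0000010, weight = 1.
  m = 110 → c = 1000100, weight = 2.
  m = 001 → c = 1111110, weight = 6.
  m = 101 → c = 0111000, weight = 3.
  m = 011 → c = 1111100, weight = 5.
  m = 111 → c = 0111010, weight = 4.
Tally weights:
  weight 0: 1 codewords.
  weight 1: 1 codewords.
  weight 2: 1 codewords.
  weight 3: 2 codewords.
  weight 4: 1 codewords.
  weight 5: 1 codewords.
  weight 6: 1 codewords.
Minimum distance d = smallest w > 0 with A_w > 0 = 1.
Sanity: Σ A_w = 8 = 2^3 = 8 ✓.


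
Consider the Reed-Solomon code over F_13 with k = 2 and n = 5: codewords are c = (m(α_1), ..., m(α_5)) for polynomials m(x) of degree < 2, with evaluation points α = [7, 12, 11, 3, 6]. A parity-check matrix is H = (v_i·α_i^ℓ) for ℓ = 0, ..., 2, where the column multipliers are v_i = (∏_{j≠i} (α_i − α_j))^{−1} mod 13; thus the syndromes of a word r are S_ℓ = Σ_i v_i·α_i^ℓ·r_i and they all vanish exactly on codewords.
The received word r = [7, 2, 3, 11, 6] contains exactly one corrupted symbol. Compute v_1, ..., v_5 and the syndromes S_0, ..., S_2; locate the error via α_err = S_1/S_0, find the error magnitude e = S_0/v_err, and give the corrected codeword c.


S = (11, 1, 6), error at position 5, error magnitude e = 11, c = [7, 2, 3, 11, 8].

Step 1: column multipliers v_i = (∏_{j≠i}(α_i − α_j))^{−1} mod 13.
  i = 1 (α = 7): (7−12)(7−11)(7−3)(7−6) = (−5)·(−4)·4·1 = 80 ≡ 2, so v_1 = 2^{−1} = 7 (mod 13).
  i = 2 (α = 12): (12−7)(12−11)(12−3)(12−6) = 5·1·9·6 = 270 ≡ 10, so v_2 = 10^{−1} = 4 (mod 13).
  i = 3 (α = 11): (11−7)(11−12)(11−3)(11−6) = 4·(−1)·8·5 = −160 ≡ 9, so v_3 = 9^{−1} = 3 (mod 13).
  i = 4 (α = 3): (3−7)(3−12)(3−11)(3−6) = (−4)·(−9)·(−8)·(−3) = 864 ≡ 6, so v_4 = 6^{−1} = 11 (mod 13).
  i = 5 (α = 6): (6−7)(6−12)(6−11)(6−3) = (−1)·(−6)·(−5)·3 = −90 ≡ 1, so v_5 = 1^{−1} = 1 (mod 13).
  v = [7, 4, 3, 11, 1].
Step 2: syndromes of r = [7, 2, 3, 11, 6] (all sums mod 13).
  S_0 = Σ v_i r_i = 7·7 + 4·2 + 3·3 + 11·11 + 1·6 = 193 ≡ 11.
  S_1 = Σ v_i α_i r_i = 7·7·7 + 4·12·2 + 3·11·3 + 11·3·11 + 1·6·6 = 937 ≡ 1.
  α_i^2 mod 13 = [10, 1, 4, 9, 10].
  S_2 = Σ v_i α_i^2 r_i = 7·10·7 + 4·1·2 + 3·4·3 + 11·9·11 + 1·10·6 = 1683 ≡ 6.
  S = (11, 1, 6) ≠ 0, so r is not a codeword (an error is present).
Step 3: locate the error. For a single error e at position i, S_ℓ = v_i·e·α_i^ℓ, so α_err = S_1/S_0.
  S_0^{−1} = 11^{−1} = 6 (mod 13), so α_err = 1·6 = 6 ≡ 6 = α_5. Error position i = 5.
  Consistency check: S_2/S_1 = 6·1 = 6 ≡ 6 = α_err ✓ (single-error assumption holds).
Step 4: error magnitude e = S_0/v_5 = S_0·∏_{j≠5}(α_5 − α_j) = 11·1 = 11 ≡ 11 (mod 13).
Step 5: correct position 5: c_5 = r_5 − e = 6 − 11 ≡ 8 (mod 13). Hence c = [7, 2, 3, 11, 8].
  Check: interpolating c through the α_i gives m(x) = 1 + 12·x (degree < 2) with m(α_i) = c_i for every i, so c is indeed a codeword.


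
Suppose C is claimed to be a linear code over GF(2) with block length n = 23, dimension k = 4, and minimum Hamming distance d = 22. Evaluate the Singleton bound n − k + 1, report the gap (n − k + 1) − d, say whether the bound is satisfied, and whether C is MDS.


Singleton RHS = n − k + 1 = 20, slack = -2, bound violated (no such code; not MDS).

Singleton bound: d ≤ n − k + 1.
Here n = 23, k = 4, so n − k + 1 = 20.
Given d = 22, check d ≤ 20: NO.
Slack = (n − k + 1) − d = -2.
The slack is negative: d = 22 exceeds n − k + 1 = 20 by 2, so the Singleton bound is violated and no linear [23, 4, 22]_2 code can exist. In particular it is not MDS (MDS requires d = n − k + 1 exactly).
Description: the claimed parameters are [23, 4, 22]_2; such a code would be impossible (violates the Singleton bound).


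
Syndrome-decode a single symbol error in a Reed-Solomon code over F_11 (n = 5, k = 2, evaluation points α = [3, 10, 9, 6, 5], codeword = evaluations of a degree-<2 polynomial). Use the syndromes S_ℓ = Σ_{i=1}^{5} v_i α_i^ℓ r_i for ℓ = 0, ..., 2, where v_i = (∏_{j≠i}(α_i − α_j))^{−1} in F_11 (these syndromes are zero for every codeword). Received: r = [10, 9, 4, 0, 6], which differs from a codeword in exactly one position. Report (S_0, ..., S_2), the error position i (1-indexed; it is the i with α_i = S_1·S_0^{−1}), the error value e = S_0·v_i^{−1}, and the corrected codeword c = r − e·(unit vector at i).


S = (8, 2, 6), error at position 1, error magnitude e = 3, c = [7, 9, 4, 0, 6].

Step 1: column multipliers v_i = (∏_{j≠i}(α_i − α_j))^{−1} mod 11.
  i = 1 (α = 3): (3−10)(3−9)(3−6)(3−5) = (−7)·(−6)·(−3)·(−2) = 252 ≡ 10, so v_1 = 10^{−1} = 10 (mod 11).
  i = 2 (α = 10): (10−3)(10−9)(10−6)(10−5) = 7·1·4·5 = 140 ≡ 8, so v_2 = 8^{−1} = 7 (mod 11).
  i = 3 (α = 9): (9−3)(9−10)(9−6)(9−5) = 6·(−1)·3·4 = −72 ≡ 5, so v_3 = 5^{−1} = 9 (mod 11).
  i = 4 (α = 6): (6−3)(6−10)(6−9)(6−5) = 3·(−4)·(−3)·1 = 36 ≡ 3, so v_4 = 3^{−1} = 4 (mod 11).
  i = 5 (α = 5): (5−3)(5−10)(5−9)(5−6) = 2·(−5)·(−4)·(−1) = −40 ≡ 4, so v_5 = 4^{−1} = 3 (mod 11).
  v = [10, 7, 9, 4, 3].
Step 2: syndromes of r = [10, 9, 4, 0, 6] (all sums mod 11).
  S_0 = Σ v_i r_i = 10·10 + 7·9 + 9·4 + 4·0 + 3·6 = 217 ≡ 8.
  S_1 = Σ v_i α_i r_i = 10·3·10 + 7·10·9 + 9·9·4 + 4·6·0 + 3·5·6 = 1344 ≡ 2.
  α_i^2 mod 11 = [9, 1, 4, 3, 3].
  S_2 = Σ v_i α_i^2 r_i = 10·9·10 + 7·1·9 + 9·4·4 + 4·3·0 + 3·3·6 = 1161 ≡ 6.
  S = (8, 2, 6) ≠ 0, so r is not a codeword (an error is present).
Step 3: locate the error. For a single error e at position i, S_ℓ = v_i·e·α_i^ℓ, so α_err = S_1/S_0.
  S_0^{−1} = 8^{−1} = 7 (mod 11), so α_err = 2·7 = 14 ≡ 3 = α_1. Error position i = 1.
  Consistency check: S_2/S_1 = 6·6 = 36 ≡ 3 = α_err ✓ (single-error assumption holds).
Step 4: error magnitude e = S_0/v_1 = S_0·∏_{j≠1}(α_1 − α_j) = 8·10 = 80 ≡ 3 (mod 11).
Step 5: correct position 1: c_1 = r_1 − e = 10 − 3 ≡ 7 (mod 11). Hence c = [7, 9, 4, 0, 6].
  Check: interpolating c through the α_i gives m(x) = 3 + 5·x (degree < 2) with m(α_i) = c_i for every i, so c is indeed a codeword.


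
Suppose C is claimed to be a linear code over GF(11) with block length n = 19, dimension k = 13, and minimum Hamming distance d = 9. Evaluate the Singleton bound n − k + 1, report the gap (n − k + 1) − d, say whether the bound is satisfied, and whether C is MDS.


Singleton RHS = n − k + 1 = 7, slack = -2, bound violated (no such code; not MDS).

Singleton bound: d ≤ n − k + 1.
Here n = 19, k = 13, so n − k + 1 = 7.
Given d = 9, check d ≤ 7: NO.
Slack = (n − k + 1) − d = -2.
The slack is negative: d = 9 exceeds n − k + 1 = 7 by 2, so the Singleton bound is violated and no linear [19, 13, 9]_11 code can exist. In particular it is not MDS (MDS requires d = n − k + 1 exactly).
Description: the claimed parameters are [19, 13, 9]_11; such a code would be impossible (violates the Singleton bound).


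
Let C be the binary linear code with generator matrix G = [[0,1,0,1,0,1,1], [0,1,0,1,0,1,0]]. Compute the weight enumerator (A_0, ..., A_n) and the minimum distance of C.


Weight distribution: A_0 = 1, A_1 = 1, A_3 = 1, A_4 = 1. Minimum distance d = 1.

Enumerate all 2^2 = 4 messages m ∈ F_2^2.
For each, compute codeword c = mG in F_2^7, then tally its weight.
  m = 00 → c = 0000000, weight = 0.
  m = 10 → c = 0101011, weight = 4.
  m = 01 → c = 0101010, weight = 3.
  m = 11 → c = 0000001, weight = 1.
Tally weights:
  weight 0: 1 codewords.
  weight 1: 1 codewords.
  weight 3: 1 codewords.
  weight 4: 1 codewords.
Minimum distance d = smallest w > 0 with A_w > 0 = 1.
Sanity: Σ A_w = 4 = 2^2 = 4 ✓.


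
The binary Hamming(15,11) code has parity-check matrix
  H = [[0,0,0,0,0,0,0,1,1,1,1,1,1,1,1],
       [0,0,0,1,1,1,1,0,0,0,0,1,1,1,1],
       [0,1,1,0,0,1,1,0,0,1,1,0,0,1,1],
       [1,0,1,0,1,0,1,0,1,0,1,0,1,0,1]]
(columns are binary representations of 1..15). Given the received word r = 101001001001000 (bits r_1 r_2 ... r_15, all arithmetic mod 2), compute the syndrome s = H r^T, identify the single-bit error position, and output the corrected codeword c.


s = (0, 0, 0, 1)^T, error position = 1, corrected codeword c = 001001001001000

Compute s = H r^T mod 2 one row at a time:
  s_1 = 0 + 1 + 0 + 0 + 1 + 0 + 0 + 0 = 2 ≡ 0 (mod 2).
  s_2 = 0 + 0 + 1 + 0 + 1 + 0 + 0 + 0 = 2 ≡ 0 (mod 2).
  s_3 = 0 + 1 + 1 + 0 + 0 + 0 + 0 + 0 = 2 ≡ 0 (mod 2).
  s_4 = 1 + 1 + 0 + 0 + 1 + 0 + 0 + 0 = 3 ≡ 1 (mod 2).
s = (0, 0, 0, 1)^T — this equals column 1 of H (binary 0001), so error is at position 1.
Correct: flip bit 1 of r = 101001001001000 to get c = 001001001001000.


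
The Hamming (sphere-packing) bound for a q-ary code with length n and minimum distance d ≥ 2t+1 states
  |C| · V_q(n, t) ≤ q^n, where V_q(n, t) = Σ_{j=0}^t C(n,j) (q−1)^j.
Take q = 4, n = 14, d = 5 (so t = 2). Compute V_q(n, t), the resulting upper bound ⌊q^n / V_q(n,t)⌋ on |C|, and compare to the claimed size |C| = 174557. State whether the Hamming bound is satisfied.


V_q(n, t) = 862, q^n = 268435456, Hamming bound = 311410, |C| = 174557 ≤ bound (satisfied).

Step 1: Compute V_q(n, t) = Σ_{j=0}^2 C(n, j) (q−1)^j.
  j = 0: C(14,0)·(3)^0 = 1·1 = 1.
  j = 1: C(14,1)·(3)^1 = 14·3 = 42.
  j = 2: C(14,2)·(3)^2 = 91·9 = 819.
  V_q(n, t) = 1 + 42 + 819 = 862.
Step 2: q^n = 4^14 = 268435456.
Step 3: Hamming bound ⌊q^n / V_q(n,t)⌋ = ⌊268435456/862⌋ = 311410.
Step 4: Compare |C| = 174557 to 311410: satisfied.
The claimed |C| lies below the Hamming bound.


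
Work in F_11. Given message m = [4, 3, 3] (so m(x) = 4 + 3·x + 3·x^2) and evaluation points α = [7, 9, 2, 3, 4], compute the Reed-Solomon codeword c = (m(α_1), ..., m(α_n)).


c = [7, 10, 0, 7, 9]

Message polynomial: m(x) = 4 + 3·x + 3·x^2 (mod 11).
For each evaluation point α_i, compute m(α_i) mod 11:
  α_1 = 7: Horner steps 3 → 2 → 7, so m(7) = 7.
  α_2 = 9: Horner steps 3 → 8 → 10, so m(9) = 10.
  α_3 = 2: Horner steps 3 → 9 → 0, so m(2) = 0.
  α_4 = 3: Horner steps 3 → 1 → 7, so m(3) = 7.
  α_5 = 4: Horner steps 3 → 4 → 9, so m(4) = 9.
Codeword c = [7, 10, 0, 7, 9] ∈ F_11^5.


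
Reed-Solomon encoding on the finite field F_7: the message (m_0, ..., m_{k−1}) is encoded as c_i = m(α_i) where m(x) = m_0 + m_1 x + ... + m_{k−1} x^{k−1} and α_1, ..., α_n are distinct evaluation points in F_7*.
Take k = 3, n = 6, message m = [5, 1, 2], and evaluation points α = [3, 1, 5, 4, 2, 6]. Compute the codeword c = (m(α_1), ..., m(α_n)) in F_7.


c = [5, 1, 4, 6, 1, 6]

Message polynomial: m(x) = 5 + 1·x + 2·x^2 (mod 7).
For each evaluation point α_i, compute m(α_i) mod 7:
  α_1 = 3: Horner steps 2 → 0 → 5, so m(3) = 5.
  α_2 = 1: Horner steps 2 → 3 → 1, so m(1) = 1.
  α_3 = 5: Horner steps 2 → 4 → 4, so m(5) = 4.
  α_4 = 4: Horner steps 2 → 2 → 6, so m(4) = 6.
  α_5 = 2: Horner steps 2 → 5 → 1, so m(2) = 1.
  α_6 = 6: Horner steps 2 → 6 → 6, so m(6) = 6.
Codeword c = [5, 1, 4, 6, 1, 6] ∈ F_7^6.


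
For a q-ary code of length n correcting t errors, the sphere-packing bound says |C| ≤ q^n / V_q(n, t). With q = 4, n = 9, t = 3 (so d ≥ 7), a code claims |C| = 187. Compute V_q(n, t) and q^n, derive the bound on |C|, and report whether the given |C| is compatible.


V_q(n, t) = 2620, q^n = 262144, Hamming bound = 100, |C| = 187 > bound (violated).

Step 1: Compute V_q(n, t) = Σ_{j=0}^3 C(n, j) (q−1)^j.
  j = 0: C(9,0)·(3)^0 = 1·1 = 1.
  j = 1: C(9,1)·(3)^1 = 9·3 = 27.
  j = 2: C(9,2)·(3)^2 = 36·9 = 324.
  j = 3: C(9,3)·(3)^3 = 84·27 = 2268.
  V_q(n, t) = 1 + 27 + 324 + 2268 = 2620.
Step 2: q^n = 4^9 = 262144.
Step 3: Hamming bound ⌊q^n / V_q(n,t)⌋ = ⌊262144/2620⌋ = 100.
Step 4: Compare |C| = 187 to 100: violated.
The claimed |C| lies above the Hamming bound, so no 4-ary code of length 9 with d ≥ 7 can have 187 codewords.


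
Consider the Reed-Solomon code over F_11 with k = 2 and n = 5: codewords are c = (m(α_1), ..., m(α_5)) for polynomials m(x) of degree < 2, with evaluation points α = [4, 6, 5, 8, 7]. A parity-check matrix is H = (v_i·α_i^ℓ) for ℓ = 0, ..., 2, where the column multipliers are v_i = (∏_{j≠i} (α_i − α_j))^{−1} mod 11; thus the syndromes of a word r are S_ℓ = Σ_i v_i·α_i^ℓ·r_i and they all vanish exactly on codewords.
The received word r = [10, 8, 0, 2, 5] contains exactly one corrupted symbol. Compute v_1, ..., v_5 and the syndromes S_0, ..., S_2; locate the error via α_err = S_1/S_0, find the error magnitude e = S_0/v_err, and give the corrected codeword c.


S = (9, 3, 1), error at position 1, error magnitude e = 7, c = [3, 8, 0, 2, 5].

Step 1: column multipliers v_i = (∏_{j≠i}(α_i − α_j))^{−1} mod 11.
  i = 1 (α = 4): (4−6)(4−5)(4−8)(4−7) = (−2)·(−1)·(−4)·(−3) = 24 ≡ 2, so v_1 = 2^{−1} = 6 (mod 11).
  i = 2 (α = 6): (6−4)(6−5)(6−8)(6−7) = 2·1·(−2)·(−1) = 4 ≡ 4, so v_2 = 4^{−1} = 3 (mod 11).
  i = 3 (α = 5): (5−4)(5−6)(5−8)(5−7) = 1·(−1)·(−3)·(−2) = −6 ≡ 5, so v_3 = 5^{−1} = 9 (mod 11).
  i = 4 (α = 8): (8−4)(8−6)(8−5)(8−7) = 4·2·3·1 = 24 ≡ 2, so v_4 = 2^{−1} = 6 (mod 11).
  i = 5 (α = 7): (7−4)(7−6)(7−5)(7−8) = 3·1·2·(−1) = −6 ≡ 5, so v_5 = 5^{−1} = 9 (mod 11).
  v = [6, 3, 9, 6, 9].
Step 2: syndromes of r = [10, 8, 0, 2, 5] (all sums mod 11).
  S_0 = Σ v_i r_i = 6·10 + 3·8 + 9·0 + 6·2 + 9·5 = 141 ≡ 9.
  S_1 = Σ v_i α_i r_i = 6·4·10 + 3·6·8 + 9·5·0 + 6·8·2 + 9·7·5 = 795 ≡ 3.
  α_i^2 mod 11 = [5, 3, 3, 9, 5].
  S_2 = Σ v_i α_i^2 r_i = 6·5·10 + 3·3·8 + 9·3·0 + 6·9·2 + 9·5·5 = 705 ≡ 1.
  S = (9, 3, 1) ≠ 0, so r is not a codeword (an error is present).
Step 3: locate the error. For a single error e at position i, S_ℓ = v_i·e·α_i^ℓ, so α_err = S_1/S_0.
  S_0^{−1} = 9^{−1} = 5 (mod 11), so α_err = 3·5 = 15 ≡ 4 = α_1. Error position i = 1.
  Consistency check: S_2/S_1 = 1·4 = 4 ≡ 4 = α_err ✓ (single-error assumption holds).
Step 4: error magnitude e = S_0/v_1 = S_0·∏_{j≠1}(α_1 − α_j) = 9·2 = 18 ≡ 7 (mod 11).
Step 5: correct position 1: c_1 = r_1 − e = 10 − 7 ≡ 3 (mod 11). Hence c = [3, 8, 0, 2, 5].
  Check: interpolating c through the α_i gives m(x) = 4 + 8·x (degree < 2) with m(α_i) = c_i for every i, so c is indeed a codeword.


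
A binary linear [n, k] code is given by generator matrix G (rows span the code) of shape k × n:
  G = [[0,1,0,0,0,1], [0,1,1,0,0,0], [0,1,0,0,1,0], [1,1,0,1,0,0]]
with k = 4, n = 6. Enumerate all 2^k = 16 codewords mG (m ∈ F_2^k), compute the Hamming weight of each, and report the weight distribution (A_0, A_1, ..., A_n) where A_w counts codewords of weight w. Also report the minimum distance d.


Weight distribution: A_0 = 1, A_2 = 6, A_3 = 4, A_4 = 1, A_5 = 4. Minimum distance d = 2.

Enumerate all 2^4 = 16 messages m ∈ F_2^4.
For each, compute codeword c = mG in F_2^6, then tally its weight.
  m = 0000 → c = 000000, weight = 0.
  m = 1000 → c = 010001, weight = 2.
  m = 0100 → c = 011000, weight = 2.
  m = 1100 → c = 001001, weight = 2.
  m = 0010 → c = 010010, weight = 2.
  m = 1010 → c = 000011, weight = 2.
  m = 0110 → c = 001010, weight = 2.
  m = 1110 → c = 011011, weight = 4.
  m = 0001 → c = 110100, weight = 3.
  m = 1001 → c = 100101, weight = 3.
  m = 0101 → c = 101100, weight = 3.
  m = 1101 → c = 111101, weight = 5.
  m = 0011 → c = 100110, weight = 3.
  m = 1011 → c = 110111, weight = 5.
  m = 0111 → c = 111110, weight = 5.
  m = 1111 → c = 101111, weight = 5.
Tally weights:
  weight 0: 1 codewords.
  weight 2: 6 codewords.
  weight 3: 4 codewords.
  weight 4: 1 codewords.
  weight 5: 4 codewords.
Minimum distance d = smallest w > 0 with A_w > 0 = 2.
Sanity: Σ A_w = 16 = 2^4 = 16 ✓.


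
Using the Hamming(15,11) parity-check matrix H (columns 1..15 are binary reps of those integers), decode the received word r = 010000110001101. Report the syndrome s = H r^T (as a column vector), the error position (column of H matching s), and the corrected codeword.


s = (0, 0, 1, 1)^T, error position = 3, corrected codeword c = 011000110001101

Compute s = H r^T mod 2 one row at a time:
  s_1 = 1 + 0 + 0 + 0 + 1 + 1 + 0 + 1 = 4 ≡ 0 (mod 2).
  s_2 = 0 + 0 + 0 + 1 + 1 + 1 + 0 + 1 = 4 ≡ 0 (mod 2).
  s_3 = 1 + 0 + 0 + 1 + 0 + 0 + 0 + 1 = 3 ≡ 1 (mod 2).
  s_4 = 0 + 0 + 0 + 1 + 0 + 0 + 1 + 1 = 3 ≡ 1 (mod 2).
s = (0, 0, 1, 1)^T — this equals column 3 of H (binary 0011), so error is at position 3.
Correct: flip bit 3 of r = 010000110001101 to get c = 011000110001101.


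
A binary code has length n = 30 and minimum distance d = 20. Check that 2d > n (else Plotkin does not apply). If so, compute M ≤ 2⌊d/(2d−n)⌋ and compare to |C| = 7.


Plotkin bound M ≤ 4; given |C| = 7 > bound (violated).

Check applicability: 2d = 40, n = 30.
2d − n = 10 > 0, so Plotkin applies.
Compute d/(2d−n) = 20/10 ≈ 2.0000.
⌊d/(2d−n)⌋ = 2.
Plotkin bound: M ≤ 2·2 = 4.
Given |C| = 7, check: VIOLATED.
This |C| is above the Plotkin bound, so no binary code with n = 30, d = 20 and 7 codewords exists.


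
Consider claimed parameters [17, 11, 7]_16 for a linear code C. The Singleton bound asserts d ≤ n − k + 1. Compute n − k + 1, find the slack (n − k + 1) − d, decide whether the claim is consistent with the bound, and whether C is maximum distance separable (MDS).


Singleton RHS = n − k + 1 = 7, slack = 0, bound satisfied, MDS.

Singleton bound: d ≤ n − k + 1.
Here n = 17, k = 11, so n − k + 1 = 7.
Given d = 7, check d ≤ 7: YES.
Slack = (n − k + 1) − d = 0.
The code is MDS (slack = 0).
Description: the claimed parameters are [17, 11, 7]_16; such a code would be MDS (meets Singleton bound).


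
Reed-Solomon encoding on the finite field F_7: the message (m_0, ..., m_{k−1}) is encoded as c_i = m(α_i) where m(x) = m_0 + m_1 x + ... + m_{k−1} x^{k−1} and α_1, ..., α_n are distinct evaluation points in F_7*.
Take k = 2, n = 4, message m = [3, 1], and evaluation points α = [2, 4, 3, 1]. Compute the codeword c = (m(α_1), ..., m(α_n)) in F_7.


c = [5, 0, 6, 4]

Message polynomial: m(x) = 3 + 1·x (mod 7).
For each evaluation point α_i, compute m(α_i) mod 7:
  α_1 = 2: Horner steps 1 → 5, so m(2) = 5.
  α_2 = 4: Horner steps 1 → 0, so m(4) = 0.
  α_3 = 3: Horner steps 1 → 6, so m(3) = 6.
  α_4 = 1: Horner steps 1 → 4, so m(1) = 4.
Codeword c = [5, 0, 6, 4] ∈ F_7^4.


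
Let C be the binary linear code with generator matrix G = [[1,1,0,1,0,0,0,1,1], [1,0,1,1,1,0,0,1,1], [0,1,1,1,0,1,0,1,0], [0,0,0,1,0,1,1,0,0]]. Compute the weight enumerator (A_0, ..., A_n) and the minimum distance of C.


Weight distribution: A_0 = 1, A_3 = 3, A_4 = 3, A_5 = 4, A_6 = 4, A_7 = 1. Minimum distance d = 3.

Enumerate all 2^4 = 16 messages m ∈ F_2^4.
For each, compute codeword c = mG in F_2^9, then tally its weight.
  m = 0000 → c = 000000000, weight = 0.
  m = 1000 → c = 110100011, weight = 5.
  m = 0100 → c = 101110011, weight = 6.
  m = 1100 → c = 011010000, weight = 3.
  m = 0010 → c = 011101010, weight = 5.
  m = 1010 → c = 101001001, weight = 4.
  m = 0110 → c = 110011001, weight = 5.
  m = 1110 → c = 000111010, weight = 4.
  m = 0001 → c = 000101100, weight = 3.
  m = 1001 → c = 110001111, weight = 6.
  m = 0101 → c = 101011111, weight = 7.
  m = 1101 → c = 011111100, weight = 6.
  m = 0011 → c = 011000110, weight = 4.
  m = 1011 → c = 101100101, weight = 5.
  m = 0111 → c = 110110101, weight = 6.
  m = 1111 → c = 000010110, weight = 3.
Tally weights:
  weight 0: 1 codewords.
  weight 3: 3 codewords.
  weight 4: 3 codewords.
  weight 5: 4 codewords.
  weight 6: 4 codewords.
  weight 7: 1 codewords.
Minimum distance d = smallest w > 0 with A_w > 0 = 3.
Sanity: Σ A_w = 16 = 2^4 = 16 ✓.


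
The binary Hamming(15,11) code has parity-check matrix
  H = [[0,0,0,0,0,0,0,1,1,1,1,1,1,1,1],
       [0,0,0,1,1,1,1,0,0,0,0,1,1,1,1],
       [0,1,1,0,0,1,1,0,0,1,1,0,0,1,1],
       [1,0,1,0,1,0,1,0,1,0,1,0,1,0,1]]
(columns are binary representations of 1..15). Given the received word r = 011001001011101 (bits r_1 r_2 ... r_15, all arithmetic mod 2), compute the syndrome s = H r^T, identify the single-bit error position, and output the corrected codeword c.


s = (1, 0, 1, 1)^T, error position = 11, corrected codeword c = 011001001001101

Compute s = H r^T mod 2 one row at a time:
  s_1 = 0 + 1 + 0 + 1 + 1 + 1 + 0 + 1 = 5 ≡ 1 (mod 2).
  s_2 = 0 + 0 + 1 + 0 + 1 + 1 + 0 + 1 = 4 ≡ 0 (mod 2).
  s_3 = 1 + 1 + 1 + 0 + 0 + 1 + 0 + 1 = 5 ≡ 1 (mod 2).
  s_4 = 0 + 1 + 0 + 0 + 1 + 1 + 1 + 1 = 5 ≡ 1 (mod 2).
s = (1, 0, 1, 1)^T — this equals column 11 of H (binary 1011), so error is at position 11.
Correct: flip bit 11 of r = 011001001011101 to get c = 011001001001101.


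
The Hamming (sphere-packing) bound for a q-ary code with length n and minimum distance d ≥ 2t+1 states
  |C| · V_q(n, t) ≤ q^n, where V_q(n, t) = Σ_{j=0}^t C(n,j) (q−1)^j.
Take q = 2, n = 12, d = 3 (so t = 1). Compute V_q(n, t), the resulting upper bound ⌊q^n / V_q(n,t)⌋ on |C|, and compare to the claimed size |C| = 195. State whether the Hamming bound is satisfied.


V_q(n, t) = 13, q^n = 4096, Hamming bound = 315, |C| = 195 ≤ bound (satisfied).

Step 1: Compute V_q(n, t) = Σ_{j=0}^1 C(n, j) (q−1)^j.
  j = 0: C(12,0)·(1)^0 = 1·1 = 1.
  j = 1: C(12,1)·(1)^1 = 12·1 = 12.
  V_q(n, t) = 1 + 12 = 13.
Step 2: q^n = 2^12 = 4096.
Step 3: Hamming bound ⌊q^n / V_q(n,t)⌋ = ⌊4096/13⌋ = 315.
Step 4: Compare |C| = 195 to 315: satisfied.
The claimed |C| lies below the Hamming bound.


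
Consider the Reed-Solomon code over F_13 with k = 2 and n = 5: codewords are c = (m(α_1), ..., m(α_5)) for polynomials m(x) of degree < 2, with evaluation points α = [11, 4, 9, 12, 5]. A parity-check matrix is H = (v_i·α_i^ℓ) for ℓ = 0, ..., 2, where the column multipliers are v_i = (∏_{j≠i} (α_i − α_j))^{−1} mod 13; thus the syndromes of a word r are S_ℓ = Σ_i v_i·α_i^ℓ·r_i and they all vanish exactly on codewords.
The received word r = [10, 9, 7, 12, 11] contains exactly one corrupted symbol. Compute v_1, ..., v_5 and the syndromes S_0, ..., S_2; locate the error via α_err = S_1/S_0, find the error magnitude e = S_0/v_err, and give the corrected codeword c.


S = (9, 3, 1), error at position 3, error magnitude e = 1, c = [10, 9, 6, 12, 11].

Step 1: column multipliers v_i = (∏_{j≠i}(α_i − α_j))^{−1} mod 13.
  i = 1 (α = 11): (11−4)(11−9)(11−12)(11−5) = 7·2·(−1)·6 = −84 ≡ 7, so v_1 = 7^{−1} = 2 (mod 13).
  i = 2 (α = 4): (4−11)(4−9)(4−12)(4−5) = (−7)·(−5)·(−8)·(−1) = 280 ≡ 7, so v_2 = 7^{−1} = 2 (mod 13).
  i = 3 (α = 9): (9−11)(9−4)(9−12)(9−5) = (−2)·5·(−3)·4 = 120 ≡ 3, so v_3 = 3^{−1} = 9 (mod 13).
  i = 4 (α = 12): (12−11)(12−4)(12−9)(12−5) = 1·8·3·7 = 168 ≡ 12, so v_4 = 12^{−1} = 12 (mod 13).
  i = 5 (α = 5): (5−11)(5−4)(5−9)(5−12) = (−6)·1·(−4)·(−7) = −168 ≡ 1, so v_5 = 1^{−1} = 1 (mod 13).
  v = [2, 2, 9, 12, 1].
Step 2: syndromes of r = [10, 9, 7, 12, 11] (all sums mod 13).
  S_0 = Σ v_i r_i = 2·10 + 2·9 + 9·7 + 12·12 + 1·11 = 256 ≡ 9.
  S_1 = Σ v_i α_i r_i = 2·11·10 + 2·4·9 + 9·9·7 + 12·12·12 + 1·5·11 = 2642 ≡ 3.
  α_i^2 mod 13 = [4, 3, 3, 1, 12].
  S_2 = Σ v_i α_i^2 r_i = 2·4·10 + 2·3·9 + 9·3·7 + 12·1·12 + 1·12·11 = 599 ≡ 1.
  S = (9, 3, 1) ≠ 0, so r is not a codeword (an error is present).
Step 3: locate the error. For a single error e at position i, S_ℓ = v_i·e·α_i^ℓ, so α_err = S_1/S_0.
  S_0^{−1} = 9^{−1} = 3 (mod 13), so α_err = 3·3 = 9 ≡ 9 = α_3. Error position i = 3.
  Consistency check: S_2/S_1 = 1·9 = 9 ≡ 9 = α_err ✓ (single-error assumption holds).
Step 4: error magnitude e = S_0/v_3 = S_0·∏_{j≠3}(α_3 − α_j) = 9·3 = 27 ≡ 1 (mod 13).
Step 5: correct position 3: c_3 = r_3 − e = 7 − 1 ≡ 6 (mod 13). Hence c = [10, 9, 6, 12, 11].
  Check: interpolating c through the α_i gives m(x) = 1 + 2·x (degree < 2) with m(α_i) = c_i for every i, so c is indeed a codeword.


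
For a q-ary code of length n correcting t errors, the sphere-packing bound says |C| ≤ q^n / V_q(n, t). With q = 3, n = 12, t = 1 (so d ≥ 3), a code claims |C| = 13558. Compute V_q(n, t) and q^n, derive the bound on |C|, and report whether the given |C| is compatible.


V_q(n, t) = 25, q^n = 531441, Hamming bound = 21257, |C| = 13558 ≤ bound (satisfied).

Step 1: Compute V_q(n, t) = Σ_{j=0}^1 C(n, j) (q−1)^j.
  j = 0: C(12,0)·(2)^0 = 1·1 = 1.
  j = 1: C(12,1)·(2)^1 = 12·2 = 24.
  V_q(n, t) = 1 + 24 = 25.
Step 2: q^n = 3^12 = 531441.
Step 3: Hamming bound ⌊q^n / V_q(n,t)⌋ = ⌊531441/25⌋ = 21257.
Step 4: Compare |C| = 13558 to 21257: satisfied.
The claimed |C| lies below the Hamming bound.


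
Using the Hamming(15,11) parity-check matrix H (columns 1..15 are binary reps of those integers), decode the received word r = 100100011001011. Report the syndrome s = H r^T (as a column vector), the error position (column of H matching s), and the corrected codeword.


s = (1, 0, 0, 1)^T, error position = 9, corrected codeword c = 100100010001011

Compute s = H r^T mod 2 one row at a time:
  s_1 = 1 + 1 + 0 + 0 + 1 + 0 + 1 + 1 = 5 ≡ 1 (mod 2).
  s_2 = 1 + 0 + 0 + 0 + 1 + 0 + 1 + 1 = 4 ≡ 0 (mod 2).
  s_3 = 0 + 0 + 0 + 0 + 0 + 0 + 1 + 1 = 2 ≡ 0 (mod 2).
  s_4 = 1 + 0 + 0 + 0 + 1 + 0 + 0 + 1 = 3 ≡ 1 (mod 2).
s = (1, 0, 0, 1)^T — this equals column 9 of H (binary 1001), so error is at position 9.
Correct: flip bit 9 of r = 100100011001011 to get c = 100100010001011.


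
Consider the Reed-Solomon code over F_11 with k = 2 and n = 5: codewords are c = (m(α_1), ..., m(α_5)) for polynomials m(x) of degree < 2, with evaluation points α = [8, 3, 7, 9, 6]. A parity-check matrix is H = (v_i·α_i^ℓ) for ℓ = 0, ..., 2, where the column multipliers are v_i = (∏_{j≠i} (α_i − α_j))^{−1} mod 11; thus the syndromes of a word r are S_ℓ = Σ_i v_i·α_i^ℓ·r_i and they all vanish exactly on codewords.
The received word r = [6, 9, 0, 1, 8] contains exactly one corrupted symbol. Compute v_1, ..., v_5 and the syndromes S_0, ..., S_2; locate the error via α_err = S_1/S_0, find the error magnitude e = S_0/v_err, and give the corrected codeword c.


S = (9, 10, 5), error at position 5, error magnitude e = 3, c = [6, 9, 0, 1, 5].

Step 1: column multipliers v_i = (∏_{j≠i}(α_i − α_j))^{−1} mod 11.
  i = 1 (α = 8): (8−3)(8−7)(8−9)(8−6) = 5·1·(−1)·2 = −10 ≡ 1, so v_1 = 1^{−1} = 1 (mod 11).
  i = 2 (α = 3): (3−8)(3−7)(3−9)(3−6) = (−5)·(−4)·(−6)·(−3) = 360 ≡ 8, so v_2 = 8^{−1} = 7 (mod 11).
  i = 3 (α = 7): (7−8)(7−3)(7−9)(7−6) = (−1)·4·(−2)·1 = 8 ≡ 8, so v_3 = 8^{−1} = 7 (mod 11).
  i = 4 (α = 9): (9−8)(9−3)(9−7)(9−6) = 1·6·2·3 = 36 ≡ 3, so v_4 = 3^{−1} = 4 (mod 11).
  i = 5 (α = 6): (6−8)(6−3)(6−7)(6−9) = (−2)·3·(−1)·(−3) = −18 ≡ 4, so v_5 = 4^{−1} = 3 (mod 11).
  v = [1, 7, 7, 4, 3].
Step 2: syndromes of r = [6, 9, 0, 1, 8] (all sums mod 11).
  S_0 = Σ v_i r_i = 1·6 + 7·9 + 7·0 + 4·1 + 3·8 = 97 ≡ 9.
  S_1 = Σ v_i α_i r_i = 1·8·6 + 7·3·9 + 7·7·0 + 4·9·1 + 3·6·8 = 417 ≡ 10.
  α_i^2 mod 11 = [9, 9, 5, 4, 3].
  S_2 = Σ v_i α_i^2 r_i = 1·9·6 + 7·9·9 + 7·5·0 + 4·4·1 + 3·3·8 = 709 ≡ 5.
  S = (9, 10, 5) ≠ 0, so r is not a codeword (an error is present).
Step 3: locate the error. For a single error e at position i, S_ℓ = v_i·e·α_i^ℓ, so α_err = S_1/S_0.
  S_0^{−1} = 9^{−1} = 5 (mod 11), so α_err = 10·5 = 50 ≡ 6 = α_5. Error position i = 5.
  Consistency check: S_2/S_1 = 5·10 = 50 ≡ 6 = α_err ✓ (single-error assumption holds).
Step 4: error magnitude e = S_0/v_5 = S_0·∏_{j≠5}(α_5 − α_j) = 9·4 = 36 ≡ 3 (mod 11).
Step 5: correct position 5: c_5 = r_5 − e = 8 − 3 ≡ 5 (mod 11). Hence c = [6, 9, 0, 1, 5].
  Check: interpolating c through the α_i gives m(x) = 2 + 6·x (degree < 2) with m(α_i) = c_i for every i, so c is indeed a codeword.


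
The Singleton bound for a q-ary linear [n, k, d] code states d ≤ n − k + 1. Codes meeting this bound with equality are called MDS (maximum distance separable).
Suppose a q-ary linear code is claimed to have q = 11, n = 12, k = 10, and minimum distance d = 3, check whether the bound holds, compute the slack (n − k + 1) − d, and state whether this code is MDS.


Singleton RHS = n − k + 1 = 3, slack = 0, bound satisfied, MDS.

Singleton bound: d ≤ n − k + 1.
Here n = 12, k = 10, so n − k + 1 = 3.
Given d = 3, check d ≤ 3: YES.
Slack = (n − k + 1) − d = 0.
The code is MDS (slack = 0).
Description: the claimed parameters are [12, 10, 3]_11; such a code would be MDS (meets Singleton bound).


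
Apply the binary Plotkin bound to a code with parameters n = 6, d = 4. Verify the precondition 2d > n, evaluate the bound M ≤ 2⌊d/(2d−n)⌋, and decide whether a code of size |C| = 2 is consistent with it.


Plotkin bound M ≤ 4; given |C| = 2 ≤ bound (satisfied).

Check applicability: 2d = 8, n = 6.
2d − n = 2 > 0, so Plotkin applies.
Compute d/(2d−n) = 4/2 ≈ 2.0000.
⌊d/(2d−n)⌋ = 2.
Plotkin bound: M ≤ 2·2 = 4.
Given |C| = 2, check: satisfied.
This |C| is below the Plotkin bound.


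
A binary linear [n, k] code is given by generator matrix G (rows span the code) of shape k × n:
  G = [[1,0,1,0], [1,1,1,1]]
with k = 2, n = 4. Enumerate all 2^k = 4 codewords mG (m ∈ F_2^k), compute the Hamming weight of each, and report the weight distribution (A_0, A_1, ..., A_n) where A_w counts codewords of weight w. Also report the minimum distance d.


Weight distribution: A_0 = 1, A_2 = 2, A_4 = 1. Minimum distance d = 2.

Enumerate all 2^2 = 4 messages m ∈ F_2^2.
For each, compute codeword c = mG in F_2^4, then tally its weight.
  m = 00 → c = 0000, weight = 0.
  m = 10 → c = 1010, weight = 2.
  m = 01 → c = 1111, weight = 4.
  m = 11 → c = 0101, weight = 2.
Tally weights:
  weight 0: 1 codewords.
  weight 2: 2 codewords.
  weight 4: 1 codewords.
Minimum distance d = smallest w > 0 with A_w > 0 = 2.
Sanity: Σ A_w = 4 = 2^2 = 4 ✓.


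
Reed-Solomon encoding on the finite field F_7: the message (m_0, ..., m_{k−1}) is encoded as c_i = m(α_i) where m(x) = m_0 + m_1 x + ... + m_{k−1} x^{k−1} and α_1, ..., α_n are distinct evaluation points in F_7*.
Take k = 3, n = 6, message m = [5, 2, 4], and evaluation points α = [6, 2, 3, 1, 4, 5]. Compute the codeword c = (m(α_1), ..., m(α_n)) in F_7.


c = [0, 4, 5, 4, 0, 3]

Message polynomial: m(x) = 5 + 2·x + 4·x^2 (mod 7).
For each evaluation point α_i, compute m(α_i) mod 7:
  α_1 = 6: Horner steps 4 → 5 → 0, so m(6) = 0.
  α_2 = 2: Horner steps 4 → 3 → 4, so m(2) = 4.
  α_3 = 3: Horner steps 4 → 0 → 5, so m(3) = 5.
  α_4 = 1: Horner steps 4 → 6 → 4, so m(1) = 4.
  α_5 = 4: Horner steps 4 → 4 → 0, so m(4) = 0.
  α_6 = 5: Horner steps 4 → 1 → 3, so m(5) = 3.
Codeword c = [0, 4, 5, 4, 0, 3] ∈ F_7^6.
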